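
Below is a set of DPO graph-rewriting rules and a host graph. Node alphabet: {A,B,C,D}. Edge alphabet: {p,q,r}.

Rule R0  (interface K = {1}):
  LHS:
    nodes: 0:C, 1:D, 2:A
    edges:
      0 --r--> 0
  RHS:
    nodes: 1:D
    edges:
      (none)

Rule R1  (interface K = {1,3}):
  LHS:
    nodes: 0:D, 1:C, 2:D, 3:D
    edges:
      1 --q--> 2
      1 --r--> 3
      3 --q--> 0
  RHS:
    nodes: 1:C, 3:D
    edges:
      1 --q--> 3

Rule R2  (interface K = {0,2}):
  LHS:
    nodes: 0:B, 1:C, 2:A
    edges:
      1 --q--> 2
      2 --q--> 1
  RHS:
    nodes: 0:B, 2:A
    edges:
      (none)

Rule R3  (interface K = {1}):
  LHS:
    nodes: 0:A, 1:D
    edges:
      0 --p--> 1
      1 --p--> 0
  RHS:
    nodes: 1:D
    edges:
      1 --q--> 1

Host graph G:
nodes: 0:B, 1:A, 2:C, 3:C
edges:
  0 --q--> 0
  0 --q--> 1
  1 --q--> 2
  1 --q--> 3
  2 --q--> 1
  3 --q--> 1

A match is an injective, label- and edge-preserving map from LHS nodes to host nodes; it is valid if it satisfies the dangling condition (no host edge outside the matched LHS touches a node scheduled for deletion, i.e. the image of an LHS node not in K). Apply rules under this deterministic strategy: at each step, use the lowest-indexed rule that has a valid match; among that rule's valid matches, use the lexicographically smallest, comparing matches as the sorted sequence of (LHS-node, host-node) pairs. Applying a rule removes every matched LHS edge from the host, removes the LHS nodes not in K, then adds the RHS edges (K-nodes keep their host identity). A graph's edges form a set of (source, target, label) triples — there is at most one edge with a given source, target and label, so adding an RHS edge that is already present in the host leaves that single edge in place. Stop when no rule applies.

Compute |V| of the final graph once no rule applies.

[0] host  ⇒  4 nodes, 6 edges  {0-q->0 0-q->1 1-q->2 1-q->3 2-q->1 3-q->1}
[1] R2 @ {0↦0, 1↦2, 2↦1}  ⇒  3 nodes, 4 edges  {0-q->0 0-q->1 1-q->3 3-q->1}
[2] R2 @ {0↦0, 1↦3, 2↦1}  ⇒  2 nodes, 2 edges  {0-q->0 0-q->1}
normal form: no rule applies after step 2
NF nodes: {0:B, 1:A}

Answer: 2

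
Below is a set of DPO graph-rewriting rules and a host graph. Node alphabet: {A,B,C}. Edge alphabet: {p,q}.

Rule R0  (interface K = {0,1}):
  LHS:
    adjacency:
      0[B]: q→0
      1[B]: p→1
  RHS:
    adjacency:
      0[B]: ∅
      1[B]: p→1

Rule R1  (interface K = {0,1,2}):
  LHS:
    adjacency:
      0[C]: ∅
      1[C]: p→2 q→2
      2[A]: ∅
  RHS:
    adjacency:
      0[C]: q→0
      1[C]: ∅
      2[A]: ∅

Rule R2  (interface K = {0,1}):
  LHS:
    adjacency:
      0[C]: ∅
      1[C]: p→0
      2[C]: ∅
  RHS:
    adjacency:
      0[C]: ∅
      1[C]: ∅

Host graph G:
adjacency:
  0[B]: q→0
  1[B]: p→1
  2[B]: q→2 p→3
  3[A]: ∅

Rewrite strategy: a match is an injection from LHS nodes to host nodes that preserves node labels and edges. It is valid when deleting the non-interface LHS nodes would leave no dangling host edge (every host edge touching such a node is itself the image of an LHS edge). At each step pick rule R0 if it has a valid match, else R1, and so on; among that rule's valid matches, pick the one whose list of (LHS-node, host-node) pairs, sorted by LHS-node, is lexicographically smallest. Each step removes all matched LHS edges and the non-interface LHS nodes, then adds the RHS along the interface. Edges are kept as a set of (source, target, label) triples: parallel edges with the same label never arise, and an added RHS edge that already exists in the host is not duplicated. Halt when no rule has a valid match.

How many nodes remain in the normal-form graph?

Answer: 4

Derivation:
[0] host  ⇒  4 nodes, 4 edges  {0-q->0 1-p->1 2-q->2 2-p->3}
[1] R0 @ {0↦0, 1↦1}  ⇒  4 nodes, 3 edges  {1-p->1 2-q->2 2-p->3}
[2] R0 @ {0↦2, 1↦1}  ⇒  4 nodes, 2 edges  {1-p->1 2-p->3}
normal form: no rule applies after step 2
NF nodes: {0:B, 1:B, 2:B, 3:A}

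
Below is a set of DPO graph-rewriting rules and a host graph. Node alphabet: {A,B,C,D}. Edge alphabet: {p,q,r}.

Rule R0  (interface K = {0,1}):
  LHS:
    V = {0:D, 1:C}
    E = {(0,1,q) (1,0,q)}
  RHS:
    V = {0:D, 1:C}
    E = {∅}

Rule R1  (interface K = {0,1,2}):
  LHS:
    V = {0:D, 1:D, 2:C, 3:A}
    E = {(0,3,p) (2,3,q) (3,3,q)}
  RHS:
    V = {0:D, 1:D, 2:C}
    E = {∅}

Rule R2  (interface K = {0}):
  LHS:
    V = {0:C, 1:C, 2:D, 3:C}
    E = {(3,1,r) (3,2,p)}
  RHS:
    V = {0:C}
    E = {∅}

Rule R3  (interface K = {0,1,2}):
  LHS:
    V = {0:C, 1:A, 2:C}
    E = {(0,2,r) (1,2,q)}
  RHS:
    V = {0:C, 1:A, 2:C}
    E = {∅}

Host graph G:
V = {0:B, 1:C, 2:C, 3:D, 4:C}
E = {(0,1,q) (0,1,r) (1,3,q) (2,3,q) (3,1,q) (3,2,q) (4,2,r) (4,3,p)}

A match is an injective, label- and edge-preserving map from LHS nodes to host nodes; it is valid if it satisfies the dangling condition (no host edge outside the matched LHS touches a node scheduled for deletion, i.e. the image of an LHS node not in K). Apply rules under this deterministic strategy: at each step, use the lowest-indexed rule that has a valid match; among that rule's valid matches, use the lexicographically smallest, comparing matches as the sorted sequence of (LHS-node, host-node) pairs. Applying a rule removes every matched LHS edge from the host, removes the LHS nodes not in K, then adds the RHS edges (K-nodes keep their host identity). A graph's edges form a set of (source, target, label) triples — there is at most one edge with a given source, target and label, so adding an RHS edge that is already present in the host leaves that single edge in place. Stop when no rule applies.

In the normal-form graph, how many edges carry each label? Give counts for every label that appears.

Answer: q:1 r:1

Derivation:
[0] host  ⇒  5 nodes, 8 edges  {0-q->1 0-r->1 1-q->3 2-q->3 3-q->1 3-q->2 4-r->2 4-p->3}
[1] R0 @ {0↦3, 1↦1}  ⇒  5 nodes, 6 edges  {0-q->1 0-r->1 2-q->3 3-q->2 4-r->2 4-p->3}
[2] R0 @ {0↦3, 1↦2}  ⇒  5 nodes, 4 edges  {0-q->1 0-r->1 4-r->2 4-p->3}
[3] R2 @ {0↦1, 1↦2, 2↦3, 3↦4}  ⇒  2 nodes, 2 edges  {0-q->1 0-r->1}
halt: no rule applies after step 3
NF edges: [(0, 1, 'q'), (0, 1, 'r')]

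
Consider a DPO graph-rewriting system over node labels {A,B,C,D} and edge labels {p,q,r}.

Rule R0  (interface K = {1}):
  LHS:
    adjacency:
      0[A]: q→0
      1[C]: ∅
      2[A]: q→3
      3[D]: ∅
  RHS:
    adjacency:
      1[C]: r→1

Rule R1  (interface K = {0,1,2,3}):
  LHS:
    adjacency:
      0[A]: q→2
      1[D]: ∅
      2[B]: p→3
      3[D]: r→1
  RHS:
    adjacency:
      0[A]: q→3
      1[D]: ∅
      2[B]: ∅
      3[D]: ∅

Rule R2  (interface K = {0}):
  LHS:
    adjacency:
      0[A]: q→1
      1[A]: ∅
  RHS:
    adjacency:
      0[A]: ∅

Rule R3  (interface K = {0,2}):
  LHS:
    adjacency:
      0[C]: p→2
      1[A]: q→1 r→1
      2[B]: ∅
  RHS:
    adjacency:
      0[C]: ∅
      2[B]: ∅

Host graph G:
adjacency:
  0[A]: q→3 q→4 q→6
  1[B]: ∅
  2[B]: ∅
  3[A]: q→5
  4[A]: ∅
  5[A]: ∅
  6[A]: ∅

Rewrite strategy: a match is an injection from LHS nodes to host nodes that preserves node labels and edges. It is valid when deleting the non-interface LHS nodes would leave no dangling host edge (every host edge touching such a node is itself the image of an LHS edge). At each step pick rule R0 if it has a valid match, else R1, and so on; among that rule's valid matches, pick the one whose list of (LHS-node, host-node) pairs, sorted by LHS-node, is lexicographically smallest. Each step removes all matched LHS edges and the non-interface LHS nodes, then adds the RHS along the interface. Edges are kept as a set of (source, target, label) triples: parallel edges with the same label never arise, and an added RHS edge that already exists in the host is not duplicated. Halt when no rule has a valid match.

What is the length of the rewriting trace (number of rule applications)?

Answer: 4

Rewrite trace:
[0] host  ⇒  7 nodes, 4 edges  {0-q->3 0-q->4 0-q->6 3-q->5}
[1] R2 @ {0↦0, 1↦4}  ⇒  6 nodes, 3 edges  {0-q->3 0-q->6 3-q->5}
[2] R2 @ {0↦0, 1↦6}  ⇒  5 nodes, 2 edges  {0-q->3 3-q->5}
[3] R2 @ {0↦3, 1↦5}  ⇒  4 nodes, 1 edges  {0-q->3}
[4] R2 @ {0↦0, 1↦3}  ⇒  3 nodes, 0 edges  {∅}
final graph: no rule applies after step 4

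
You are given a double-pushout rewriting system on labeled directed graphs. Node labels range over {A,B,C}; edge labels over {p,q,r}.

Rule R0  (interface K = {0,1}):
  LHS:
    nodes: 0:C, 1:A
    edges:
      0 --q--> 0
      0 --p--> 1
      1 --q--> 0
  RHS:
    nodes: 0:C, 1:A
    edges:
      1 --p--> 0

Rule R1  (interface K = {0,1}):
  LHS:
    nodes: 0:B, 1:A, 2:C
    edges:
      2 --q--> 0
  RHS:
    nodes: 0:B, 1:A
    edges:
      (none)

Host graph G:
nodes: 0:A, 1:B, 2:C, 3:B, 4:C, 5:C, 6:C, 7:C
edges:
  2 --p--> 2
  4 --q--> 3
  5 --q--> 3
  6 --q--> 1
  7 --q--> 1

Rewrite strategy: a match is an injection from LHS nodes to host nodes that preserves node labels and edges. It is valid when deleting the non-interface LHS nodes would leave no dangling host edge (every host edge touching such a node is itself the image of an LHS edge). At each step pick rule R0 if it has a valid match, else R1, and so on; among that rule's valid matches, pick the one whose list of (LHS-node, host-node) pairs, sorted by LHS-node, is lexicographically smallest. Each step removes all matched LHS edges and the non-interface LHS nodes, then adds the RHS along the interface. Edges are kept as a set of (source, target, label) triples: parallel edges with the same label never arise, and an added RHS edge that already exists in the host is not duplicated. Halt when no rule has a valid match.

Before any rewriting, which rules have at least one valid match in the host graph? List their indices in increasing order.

Answer: [R1]

Steps:
R0: no valid match — LHS pattern not found
R1: 4 valid matches — {0↦1, 1↦0, 2↦6}, {0↦1, 1↦0, 2↦7}, {0↦3, 1↦0, 2↦4} (+1 more)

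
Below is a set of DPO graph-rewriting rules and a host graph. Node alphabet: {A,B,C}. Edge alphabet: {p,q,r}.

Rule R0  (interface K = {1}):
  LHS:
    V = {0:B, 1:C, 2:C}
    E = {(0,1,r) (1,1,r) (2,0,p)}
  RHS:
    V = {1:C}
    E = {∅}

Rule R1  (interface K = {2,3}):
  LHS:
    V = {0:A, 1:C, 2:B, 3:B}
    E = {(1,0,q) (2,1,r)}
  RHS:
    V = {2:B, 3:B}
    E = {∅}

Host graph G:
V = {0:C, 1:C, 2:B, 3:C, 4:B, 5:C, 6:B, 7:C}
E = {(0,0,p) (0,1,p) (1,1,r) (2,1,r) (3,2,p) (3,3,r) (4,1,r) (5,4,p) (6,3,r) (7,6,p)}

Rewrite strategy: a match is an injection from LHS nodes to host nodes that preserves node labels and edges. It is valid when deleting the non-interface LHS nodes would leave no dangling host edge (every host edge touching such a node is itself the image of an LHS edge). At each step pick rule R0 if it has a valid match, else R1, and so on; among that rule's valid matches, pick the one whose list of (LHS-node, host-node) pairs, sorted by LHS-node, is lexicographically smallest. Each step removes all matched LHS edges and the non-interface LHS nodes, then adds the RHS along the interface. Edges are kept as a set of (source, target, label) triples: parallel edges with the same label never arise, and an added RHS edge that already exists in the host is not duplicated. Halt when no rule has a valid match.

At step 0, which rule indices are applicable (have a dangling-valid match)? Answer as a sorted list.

R0: 2 valid matches — {0↦4, 1↦1, 2↦5}, {0↦6, 1↦3, 2↦7}
R1: no valid match — LHS pattern not found

Answer: [R0]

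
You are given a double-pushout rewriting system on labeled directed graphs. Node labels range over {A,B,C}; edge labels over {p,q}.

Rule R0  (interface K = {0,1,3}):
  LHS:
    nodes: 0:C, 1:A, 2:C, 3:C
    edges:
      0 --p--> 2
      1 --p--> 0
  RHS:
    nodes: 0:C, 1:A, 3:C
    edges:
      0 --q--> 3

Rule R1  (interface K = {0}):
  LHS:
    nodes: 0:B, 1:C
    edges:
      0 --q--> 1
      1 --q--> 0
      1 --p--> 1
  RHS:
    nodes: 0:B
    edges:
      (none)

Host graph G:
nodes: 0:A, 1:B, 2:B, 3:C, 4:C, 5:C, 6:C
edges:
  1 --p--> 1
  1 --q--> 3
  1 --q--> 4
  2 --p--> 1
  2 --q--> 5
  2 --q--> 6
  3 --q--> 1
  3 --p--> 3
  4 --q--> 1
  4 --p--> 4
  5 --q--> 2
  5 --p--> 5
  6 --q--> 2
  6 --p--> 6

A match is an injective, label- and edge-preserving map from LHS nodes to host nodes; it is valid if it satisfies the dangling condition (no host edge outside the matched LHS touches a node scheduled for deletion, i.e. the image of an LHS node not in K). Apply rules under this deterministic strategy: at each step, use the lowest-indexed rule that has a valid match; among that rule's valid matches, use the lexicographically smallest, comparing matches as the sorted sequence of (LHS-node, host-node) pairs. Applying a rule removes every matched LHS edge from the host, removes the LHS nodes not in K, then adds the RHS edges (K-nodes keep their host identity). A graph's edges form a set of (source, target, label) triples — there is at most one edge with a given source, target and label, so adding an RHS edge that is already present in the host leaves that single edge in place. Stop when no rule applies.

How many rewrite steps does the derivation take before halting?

Answer: 4

Rewrite trace:
start.  V:7 E:14  edges: 1-p->1 1-q->3 1-q->4 2-p->1 2-q->5 2-q->6 3-q->1 3-p->3 4-q->1 4-p->4 5-q->2 5-p->5 6-q->2 6-p->6
1. fire R1 via {0↦1, 1↦3}  →  V:6 E:11  edges: 1-p->1 1-q->4 2-p->1 2-q->5 2-q->6 4-q->1 4-p->4 5-q->2 5-p->5 6-q->2 6-p->6
2. fire R1 via {0↦1, 1↦4}  →  V:5 E:8  edges: 1-p->1 2-p->1 2-q->5 2-q->6 5-q->2 5-p->5 6-q->2 6-p->6
3. fire R1 via {0↦2, 1↦5}  →  V:4 E:5  edges: 1-p->1 2-p->1 2-q->6 6-q->2 6-p->6
4. fire R1 via {0↦2, 1↦6}  →  V:3 E:2  edges: 1-p->1 2-p->1
halt: no rule applies after step 4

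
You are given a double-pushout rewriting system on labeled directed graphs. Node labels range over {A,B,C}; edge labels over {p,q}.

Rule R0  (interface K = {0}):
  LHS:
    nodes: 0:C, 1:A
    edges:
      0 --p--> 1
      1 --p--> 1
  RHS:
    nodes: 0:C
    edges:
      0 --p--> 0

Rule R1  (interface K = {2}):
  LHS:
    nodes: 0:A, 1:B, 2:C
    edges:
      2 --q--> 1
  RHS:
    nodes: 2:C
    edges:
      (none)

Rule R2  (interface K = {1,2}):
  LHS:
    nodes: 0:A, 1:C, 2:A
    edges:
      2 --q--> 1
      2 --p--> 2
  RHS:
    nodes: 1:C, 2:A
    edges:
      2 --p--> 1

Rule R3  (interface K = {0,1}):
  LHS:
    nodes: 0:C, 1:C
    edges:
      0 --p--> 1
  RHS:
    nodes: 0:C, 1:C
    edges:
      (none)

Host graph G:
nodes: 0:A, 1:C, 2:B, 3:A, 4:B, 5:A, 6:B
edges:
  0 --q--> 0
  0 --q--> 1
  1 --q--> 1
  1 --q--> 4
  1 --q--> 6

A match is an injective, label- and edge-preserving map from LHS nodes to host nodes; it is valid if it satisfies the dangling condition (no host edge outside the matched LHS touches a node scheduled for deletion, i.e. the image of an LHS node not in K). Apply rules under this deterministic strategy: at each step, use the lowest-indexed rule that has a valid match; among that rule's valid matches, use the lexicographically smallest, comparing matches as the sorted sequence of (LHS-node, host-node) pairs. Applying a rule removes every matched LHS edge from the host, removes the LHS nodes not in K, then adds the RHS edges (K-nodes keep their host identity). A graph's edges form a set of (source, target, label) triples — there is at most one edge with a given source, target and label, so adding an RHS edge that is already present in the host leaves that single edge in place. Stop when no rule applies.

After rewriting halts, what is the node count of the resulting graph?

Answer: 3

Steps:
[0] host  ⇒  7 nodes, 5 edges  {0-q->0 0-q->1 1-q->1 1-q->4 1-q->6}
[1] R1 @ {0↦3, 1↦4, 2↦1}  ⇒  5 nodes, 4 edges  {0-q->0 0-q->1 1-q->1 1-q->6}
[2] R1 @ {0↦5, 1↦6, 2↦1}  ⇒  3 nodes, 3 edges  {0-q->0 0-q->1 1-q->1}
halt: no rule applies after step 2
NF nodes: {0:A, 1:C, 2:B}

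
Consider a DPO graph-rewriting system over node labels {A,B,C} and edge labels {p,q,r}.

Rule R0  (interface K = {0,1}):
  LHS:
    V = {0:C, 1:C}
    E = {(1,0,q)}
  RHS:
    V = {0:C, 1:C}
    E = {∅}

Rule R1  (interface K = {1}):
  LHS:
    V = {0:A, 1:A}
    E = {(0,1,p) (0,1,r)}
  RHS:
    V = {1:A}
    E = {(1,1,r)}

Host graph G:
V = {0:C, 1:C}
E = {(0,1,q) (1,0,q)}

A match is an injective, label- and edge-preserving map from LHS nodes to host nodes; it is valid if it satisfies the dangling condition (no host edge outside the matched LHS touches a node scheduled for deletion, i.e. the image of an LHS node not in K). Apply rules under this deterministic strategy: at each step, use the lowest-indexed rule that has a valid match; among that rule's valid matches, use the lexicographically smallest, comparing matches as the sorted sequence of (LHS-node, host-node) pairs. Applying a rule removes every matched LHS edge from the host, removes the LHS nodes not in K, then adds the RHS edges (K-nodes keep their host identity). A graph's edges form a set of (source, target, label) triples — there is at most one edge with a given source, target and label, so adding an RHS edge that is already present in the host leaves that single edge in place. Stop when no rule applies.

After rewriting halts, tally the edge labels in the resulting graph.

[0] host  ⇒  2 nodes, 2 edges  {0-q->1 1-q->0}
[1] R0 @ {0↦0, 1↦1}  ⇒  2 nodes, 1 edges  {0-q->1}
[2] R0 @ {0↦1, 1↦0}  ⇒  2 nodes, 0 edges  {∅}
final graph: no rule applies after step 2
NF edges: []

Answer: (no edges)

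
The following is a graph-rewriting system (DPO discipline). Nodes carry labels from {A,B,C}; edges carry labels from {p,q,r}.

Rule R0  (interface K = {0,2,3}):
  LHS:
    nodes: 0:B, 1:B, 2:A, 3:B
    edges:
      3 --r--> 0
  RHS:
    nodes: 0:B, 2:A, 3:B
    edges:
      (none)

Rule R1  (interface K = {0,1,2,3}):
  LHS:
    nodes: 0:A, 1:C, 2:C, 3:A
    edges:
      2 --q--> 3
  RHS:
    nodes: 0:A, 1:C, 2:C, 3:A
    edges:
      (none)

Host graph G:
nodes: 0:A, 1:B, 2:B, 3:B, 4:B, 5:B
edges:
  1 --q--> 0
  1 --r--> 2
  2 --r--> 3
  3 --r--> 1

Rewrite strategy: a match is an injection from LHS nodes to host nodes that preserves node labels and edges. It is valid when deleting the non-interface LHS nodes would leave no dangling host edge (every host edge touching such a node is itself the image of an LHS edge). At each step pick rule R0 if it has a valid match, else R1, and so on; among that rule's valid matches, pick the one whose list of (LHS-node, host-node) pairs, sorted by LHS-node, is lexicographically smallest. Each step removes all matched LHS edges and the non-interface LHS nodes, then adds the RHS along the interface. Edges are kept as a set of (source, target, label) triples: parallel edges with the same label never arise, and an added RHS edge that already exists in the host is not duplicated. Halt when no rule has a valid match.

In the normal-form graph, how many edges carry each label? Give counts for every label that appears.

start.  V:6 E:4  edges: 1-q->0 1-r->2 2-r->3 3-r->1
1. fire R0 via {0↦1, 1↦4, 2↦0, 3↦3}  →  V:5 E:3  edges: 1-q->0 1-r->2 2-r->3
2. fire R0 via {0↦2, 1↦5, 2↦0, 3↦1}  →  V:4 E:2  edges: 1-q->0 2-r->3
final graph: no rule applies after step 2
NF edges: [(1, 0, 'q'), (2, 3, 'r')]

Answer: q:1 r:1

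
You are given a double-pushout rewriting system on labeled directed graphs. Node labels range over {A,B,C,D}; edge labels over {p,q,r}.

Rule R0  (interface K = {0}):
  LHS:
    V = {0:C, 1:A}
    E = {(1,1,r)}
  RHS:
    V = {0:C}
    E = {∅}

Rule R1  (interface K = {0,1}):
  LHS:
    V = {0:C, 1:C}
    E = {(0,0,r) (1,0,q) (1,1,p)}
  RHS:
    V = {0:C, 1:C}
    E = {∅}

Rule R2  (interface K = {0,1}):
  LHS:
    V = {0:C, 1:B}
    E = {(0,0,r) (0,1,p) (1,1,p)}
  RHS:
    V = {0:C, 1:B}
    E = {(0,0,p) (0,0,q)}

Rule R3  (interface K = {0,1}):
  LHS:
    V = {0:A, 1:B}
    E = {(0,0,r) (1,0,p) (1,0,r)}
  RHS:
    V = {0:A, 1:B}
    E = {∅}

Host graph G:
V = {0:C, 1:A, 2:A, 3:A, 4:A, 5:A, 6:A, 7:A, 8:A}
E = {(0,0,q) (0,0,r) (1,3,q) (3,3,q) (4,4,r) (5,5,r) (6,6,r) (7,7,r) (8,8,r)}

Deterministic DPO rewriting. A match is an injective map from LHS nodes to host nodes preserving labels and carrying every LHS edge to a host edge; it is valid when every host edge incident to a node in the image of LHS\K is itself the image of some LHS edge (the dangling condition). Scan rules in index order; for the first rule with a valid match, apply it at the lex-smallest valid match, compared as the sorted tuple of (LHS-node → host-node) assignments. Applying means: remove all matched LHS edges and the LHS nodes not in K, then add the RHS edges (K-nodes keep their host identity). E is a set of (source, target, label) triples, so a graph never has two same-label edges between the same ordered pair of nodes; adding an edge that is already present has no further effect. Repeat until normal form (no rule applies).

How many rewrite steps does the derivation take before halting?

Answer: 5

Steps:
[0] host  ⇒  9 nodes, 9 edges  {0-q->0 0-r->0 1-q->3 3-q->3 4-r->4 5-r->5 6-r->6 7-r->7 8-r->8}
[1] R0 @ {0↦0, 1↦4}  ⇒  8 nodes, 8 edges  {0-q->0 0-r->0 1-q->3 3-q->3 5-r->5 6-r->6 7-r->7 8-r->8}
[2] R0 @ {0↦0, 1↦5}  ⇒  7 nodes, 7 edges  {0-q->0 0-r->0 1-q->3 3-q->3 6-r->6 7-r->7 8-r->8}
[3] R0 @ {0↦0, 1↦6}  ⇒  6 nodes, 6 edges  {0-q->0 0-r->0 1-q->3 3-q->3 7-r->7 8-r->8}
[4] R0 @ {0↦0, 1↦7}  ⇒  5 nodes, 5 edges  {0-q->0 0-r->0 1-q->3 3-q->3 8-r->8}
[5] R0 @ {0↦0, 1↦8}  ⇒  4 nodes, 4 edges  {0-q->0 0-r->0 1-q->3 3-q->3}
normal form: no rule applies after step 5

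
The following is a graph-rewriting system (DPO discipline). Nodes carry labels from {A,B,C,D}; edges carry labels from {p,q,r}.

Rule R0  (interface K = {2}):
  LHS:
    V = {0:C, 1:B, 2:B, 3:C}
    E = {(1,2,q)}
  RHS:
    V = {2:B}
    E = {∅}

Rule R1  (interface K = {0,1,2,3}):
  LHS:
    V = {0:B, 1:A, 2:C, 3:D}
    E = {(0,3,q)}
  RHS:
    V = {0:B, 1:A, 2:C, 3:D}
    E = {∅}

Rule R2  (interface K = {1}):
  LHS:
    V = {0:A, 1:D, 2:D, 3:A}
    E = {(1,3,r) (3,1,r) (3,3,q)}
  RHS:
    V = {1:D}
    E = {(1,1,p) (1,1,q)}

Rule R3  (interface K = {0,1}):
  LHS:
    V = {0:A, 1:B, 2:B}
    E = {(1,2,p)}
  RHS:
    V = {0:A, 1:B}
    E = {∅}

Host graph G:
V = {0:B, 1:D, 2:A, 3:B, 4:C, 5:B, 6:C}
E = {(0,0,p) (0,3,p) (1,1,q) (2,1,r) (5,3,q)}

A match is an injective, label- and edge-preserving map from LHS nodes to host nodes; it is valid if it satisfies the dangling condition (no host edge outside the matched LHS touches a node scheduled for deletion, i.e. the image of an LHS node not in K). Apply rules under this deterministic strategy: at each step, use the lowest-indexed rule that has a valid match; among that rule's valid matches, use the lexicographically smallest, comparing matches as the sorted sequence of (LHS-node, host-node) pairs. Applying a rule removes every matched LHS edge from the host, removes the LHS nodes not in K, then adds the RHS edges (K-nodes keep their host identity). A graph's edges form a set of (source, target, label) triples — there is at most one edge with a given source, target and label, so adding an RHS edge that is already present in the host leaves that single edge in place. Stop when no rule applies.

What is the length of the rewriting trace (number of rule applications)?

[0] host  ⇒  7 nodes, 5 edges  {0-p->0 0-p->3 1-q->1 2-r->1 5-q->3}
[1] R0 @ {0↦4, 1↦5, 2↦3, 3↦6}  ⇒  4 nodes, 4 edges  {0-p->0 0-p->3 1-q->1 2-r->1}
[2] R3 @ {0↦2, 1↦0, 2↦3}  ⇒  3 nodes, 3 edges  {0-p->0 1-q->1 2-r->1}
final graph: no rule applies after step 2

Answer: 2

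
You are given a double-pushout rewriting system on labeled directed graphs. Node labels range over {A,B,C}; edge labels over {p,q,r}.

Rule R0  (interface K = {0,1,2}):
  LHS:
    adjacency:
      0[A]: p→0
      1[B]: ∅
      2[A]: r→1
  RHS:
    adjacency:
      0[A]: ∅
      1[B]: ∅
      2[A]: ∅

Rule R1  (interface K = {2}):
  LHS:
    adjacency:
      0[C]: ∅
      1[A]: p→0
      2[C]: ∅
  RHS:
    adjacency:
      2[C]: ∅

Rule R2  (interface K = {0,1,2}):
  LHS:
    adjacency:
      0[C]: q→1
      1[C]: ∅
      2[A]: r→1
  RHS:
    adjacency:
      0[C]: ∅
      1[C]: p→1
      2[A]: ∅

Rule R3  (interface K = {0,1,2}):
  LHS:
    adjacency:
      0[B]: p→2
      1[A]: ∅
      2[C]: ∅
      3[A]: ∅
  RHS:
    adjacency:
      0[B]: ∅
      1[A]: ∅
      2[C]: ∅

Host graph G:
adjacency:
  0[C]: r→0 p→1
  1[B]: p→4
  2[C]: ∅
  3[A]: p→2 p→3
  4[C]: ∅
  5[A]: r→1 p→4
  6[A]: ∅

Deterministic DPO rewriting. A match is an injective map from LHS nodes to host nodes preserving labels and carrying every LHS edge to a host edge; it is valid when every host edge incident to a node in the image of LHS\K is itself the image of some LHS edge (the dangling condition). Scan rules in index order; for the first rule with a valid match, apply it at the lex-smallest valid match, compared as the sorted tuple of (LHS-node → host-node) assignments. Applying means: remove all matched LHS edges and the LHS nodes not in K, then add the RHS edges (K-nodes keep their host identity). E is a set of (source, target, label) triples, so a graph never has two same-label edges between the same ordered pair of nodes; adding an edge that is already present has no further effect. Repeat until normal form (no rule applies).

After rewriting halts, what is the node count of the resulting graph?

start.  V:7 E:7  edges: 0-r->0 0-p->1 1-p->4 3-p->2 3-p->3 5-r->1 5-p->4
1. fire R0 via {0↦3, 1↦1, 2↦5}  →  V:7 E:5  edges: 0-r->0 0-p->1 1-p->4 3-p->2 5-p->4
2. fire R1 via {0↦2, 1↦3, 2↦0}  →  V:5 E:4  edges: 0-r->0 0-p->1 1-p->4 5-p->4
3. fire R3 via {0↦1, 1↦5, 2↦4, 3↦6}  →  V:4 E:3  edges: 0-r->0 0-p->1 5-p->4
4. fire R1 via {0↦4, 1↦5, 2↦0}  →  V:2 E:2  edges: 0-r->0 0-p->1
final graph: no rule applies after step 4
NF nodes: {0:C, 1:B}

Answer: 2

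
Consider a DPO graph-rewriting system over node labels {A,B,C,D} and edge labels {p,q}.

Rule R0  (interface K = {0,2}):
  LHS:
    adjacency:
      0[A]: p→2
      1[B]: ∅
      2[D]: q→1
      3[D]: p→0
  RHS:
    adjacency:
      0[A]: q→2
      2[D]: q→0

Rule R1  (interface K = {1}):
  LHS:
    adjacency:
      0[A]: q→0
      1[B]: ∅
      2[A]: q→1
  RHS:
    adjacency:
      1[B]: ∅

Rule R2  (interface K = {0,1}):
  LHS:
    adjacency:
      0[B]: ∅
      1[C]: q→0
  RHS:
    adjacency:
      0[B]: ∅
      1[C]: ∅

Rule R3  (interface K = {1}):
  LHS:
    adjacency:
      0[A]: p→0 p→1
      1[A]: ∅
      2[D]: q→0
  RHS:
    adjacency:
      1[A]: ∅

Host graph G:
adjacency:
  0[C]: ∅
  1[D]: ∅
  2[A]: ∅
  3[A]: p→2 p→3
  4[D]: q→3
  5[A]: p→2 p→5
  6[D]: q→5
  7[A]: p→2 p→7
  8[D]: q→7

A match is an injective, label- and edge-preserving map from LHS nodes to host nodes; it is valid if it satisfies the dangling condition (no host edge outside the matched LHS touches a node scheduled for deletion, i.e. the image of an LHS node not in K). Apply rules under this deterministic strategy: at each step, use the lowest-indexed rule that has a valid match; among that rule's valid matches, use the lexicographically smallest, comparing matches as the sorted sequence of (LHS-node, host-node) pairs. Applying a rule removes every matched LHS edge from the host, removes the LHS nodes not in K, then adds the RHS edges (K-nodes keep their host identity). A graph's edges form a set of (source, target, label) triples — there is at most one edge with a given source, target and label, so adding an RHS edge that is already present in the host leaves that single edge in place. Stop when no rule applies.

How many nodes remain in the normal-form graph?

Answer: 3

Steps:
initial: |V|=9 |E|=9  E = 3-p->2 3-p->3 4-q->3 5-p->2 5-p->5 6-q->5 7-p->2 7-p->7 8-q->7
step 1: apply R3 at {0↦3, 1↦2, 2↦4}  → |V|=7 |E|=6  E = 5-p->2 5-p->5 6-q->5 7-p->2 7-p->7 8-q->7
step 2: apply R3 at {0↦5, 1↦2, 2↦6}  → |V|=5 |E|=3  E = 7-p->2 7-p->7 8-q->7
step 3: apply R3 at {0↦7, 1↦2, 2↦8}  → |V|=3 |E|=0  E = ∅
normal form: no rule applies after step 3
NF nodes: {0:C, 1:D, 2:A}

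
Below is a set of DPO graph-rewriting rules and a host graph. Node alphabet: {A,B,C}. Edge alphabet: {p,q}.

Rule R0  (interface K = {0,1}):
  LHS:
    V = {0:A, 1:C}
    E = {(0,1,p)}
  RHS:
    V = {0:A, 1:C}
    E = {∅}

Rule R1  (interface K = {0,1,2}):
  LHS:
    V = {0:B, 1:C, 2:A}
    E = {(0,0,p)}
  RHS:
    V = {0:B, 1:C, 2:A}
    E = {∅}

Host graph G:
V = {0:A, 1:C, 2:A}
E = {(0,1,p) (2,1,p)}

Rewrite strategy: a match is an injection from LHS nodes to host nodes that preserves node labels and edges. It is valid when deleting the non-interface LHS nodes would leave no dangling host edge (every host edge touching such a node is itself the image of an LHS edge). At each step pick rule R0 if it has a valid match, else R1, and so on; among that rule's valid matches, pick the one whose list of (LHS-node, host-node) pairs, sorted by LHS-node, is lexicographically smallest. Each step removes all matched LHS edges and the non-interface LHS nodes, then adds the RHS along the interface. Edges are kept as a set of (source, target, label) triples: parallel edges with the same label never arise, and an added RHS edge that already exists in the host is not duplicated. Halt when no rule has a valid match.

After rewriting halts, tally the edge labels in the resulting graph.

Answer: (no edges)

Steps:
start.  V:3 E:2  edges: 0-p->1 2-p->1
1. fire R0 via {0↦0, 1↦1}  →  V:3 E:1  edges: 2-p->1
2. fire R0 via {0↦2, 1↦1}  →  V:3 E:0  edges: ∅
halt: no rule applies after step 2
NF edges: []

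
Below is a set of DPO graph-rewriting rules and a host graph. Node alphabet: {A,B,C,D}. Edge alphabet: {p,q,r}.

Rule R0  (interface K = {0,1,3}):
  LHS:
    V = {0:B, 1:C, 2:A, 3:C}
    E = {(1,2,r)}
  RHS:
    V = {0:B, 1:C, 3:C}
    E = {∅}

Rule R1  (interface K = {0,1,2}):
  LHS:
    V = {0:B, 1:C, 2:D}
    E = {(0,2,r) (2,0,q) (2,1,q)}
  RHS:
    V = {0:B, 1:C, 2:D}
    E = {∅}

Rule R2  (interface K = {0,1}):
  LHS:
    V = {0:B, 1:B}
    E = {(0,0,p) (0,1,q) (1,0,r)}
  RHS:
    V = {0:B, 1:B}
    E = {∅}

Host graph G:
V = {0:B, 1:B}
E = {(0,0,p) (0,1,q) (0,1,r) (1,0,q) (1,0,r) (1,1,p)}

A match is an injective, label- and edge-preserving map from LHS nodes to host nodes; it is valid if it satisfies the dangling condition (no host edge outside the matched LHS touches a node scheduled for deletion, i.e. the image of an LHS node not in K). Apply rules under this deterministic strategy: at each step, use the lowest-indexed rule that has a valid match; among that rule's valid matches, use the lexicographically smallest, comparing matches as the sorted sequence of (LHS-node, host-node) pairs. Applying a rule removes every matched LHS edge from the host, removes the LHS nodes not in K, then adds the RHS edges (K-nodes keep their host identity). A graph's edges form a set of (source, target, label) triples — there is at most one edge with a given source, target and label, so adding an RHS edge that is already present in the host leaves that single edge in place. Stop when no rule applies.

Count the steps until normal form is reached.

Answer: 2

Rewrite trace:
initial: |V|=2 |E|=6  E = 0-p->0 0-q->1 0-r->1 1-q->0 1-r->0 1-p->1
step 1: apply R2 at {0↦0, 1↦1}  → |V|=2 |E|=3  E = 0-r->1 1-q->0 1-p->1
step 2: apply R2 at {0↦1, 1↦0}  → |V|=2 |E|=0  E = ∅
halt: no rule applies after step 2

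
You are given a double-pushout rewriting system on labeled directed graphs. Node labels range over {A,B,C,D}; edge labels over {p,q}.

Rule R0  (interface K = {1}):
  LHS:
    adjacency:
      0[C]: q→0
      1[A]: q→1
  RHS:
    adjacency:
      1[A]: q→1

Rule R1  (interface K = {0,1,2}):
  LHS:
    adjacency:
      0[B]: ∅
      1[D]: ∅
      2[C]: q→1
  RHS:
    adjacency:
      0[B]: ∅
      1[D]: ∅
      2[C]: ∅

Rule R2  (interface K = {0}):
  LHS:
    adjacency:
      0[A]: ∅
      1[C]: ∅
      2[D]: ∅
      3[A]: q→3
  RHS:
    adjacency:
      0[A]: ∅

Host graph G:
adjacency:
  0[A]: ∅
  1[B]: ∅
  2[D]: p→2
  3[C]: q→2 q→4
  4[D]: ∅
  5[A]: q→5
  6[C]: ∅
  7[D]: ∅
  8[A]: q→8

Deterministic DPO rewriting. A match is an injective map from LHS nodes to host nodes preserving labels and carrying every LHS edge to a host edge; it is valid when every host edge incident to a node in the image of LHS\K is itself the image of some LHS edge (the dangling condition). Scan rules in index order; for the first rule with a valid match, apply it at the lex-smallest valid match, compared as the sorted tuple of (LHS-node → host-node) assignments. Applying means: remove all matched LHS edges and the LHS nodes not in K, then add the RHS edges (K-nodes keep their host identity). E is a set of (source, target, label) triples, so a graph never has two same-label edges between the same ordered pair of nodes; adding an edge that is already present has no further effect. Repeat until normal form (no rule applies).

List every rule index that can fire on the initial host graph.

Answer: [R1,R2]

Derivation:
R0: no valid match — LHS pattern not found
R1: 2 valid matches — {0↦1, 1↦2, 2↦3}, {0↦1, 1↦4, 2↦3}
R2: 4 valid matches — {0↦0, 1↦6, 2↦7, 3↦5}, {0↦0, 1↦6, 2↦7, 3↦8}, {0↦5, 1↦6, 2↦7, 3↦8} (+1 more)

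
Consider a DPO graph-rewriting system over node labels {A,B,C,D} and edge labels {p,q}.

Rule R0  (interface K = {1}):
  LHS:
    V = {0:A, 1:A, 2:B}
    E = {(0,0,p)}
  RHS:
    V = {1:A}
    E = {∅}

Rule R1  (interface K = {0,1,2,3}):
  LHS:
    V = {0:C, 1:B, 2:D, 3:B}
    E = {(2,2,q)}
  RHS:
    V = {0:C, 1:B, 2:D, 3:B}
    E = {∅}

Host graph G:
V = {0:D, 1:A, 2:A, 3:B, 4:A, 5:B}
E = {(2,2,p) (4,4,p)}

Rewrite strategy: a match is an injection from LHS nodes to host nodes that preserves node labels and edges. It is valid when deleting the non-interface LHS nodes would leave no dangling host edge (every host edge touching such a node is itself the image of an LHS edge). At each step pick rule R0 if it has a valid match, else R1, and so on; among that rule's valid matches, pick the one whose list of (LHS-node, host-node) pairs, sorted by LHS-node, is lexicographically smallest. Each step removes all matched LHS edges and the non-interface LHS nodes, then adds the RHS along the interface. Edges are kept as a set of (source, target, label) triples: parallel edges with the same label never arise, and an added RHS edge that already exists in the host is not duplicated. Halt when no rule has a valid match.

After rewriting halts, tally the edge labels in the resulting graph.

Answer: (no edges)

Rewrite trace:
initial: |V|=6 |E|=2  E = 2-p->2 4-p->4
step 1: apply R0 at {0↦2, 1↦1, 2↦3}  → |V|=4 |E|=1  E = 4-p->4
step 2: apply R0 at {0↦4, 1↦1, 2↦5}  → |V|=2 |E|=0  E = ∅
normal form: no rule applies after step 2
NF edges: []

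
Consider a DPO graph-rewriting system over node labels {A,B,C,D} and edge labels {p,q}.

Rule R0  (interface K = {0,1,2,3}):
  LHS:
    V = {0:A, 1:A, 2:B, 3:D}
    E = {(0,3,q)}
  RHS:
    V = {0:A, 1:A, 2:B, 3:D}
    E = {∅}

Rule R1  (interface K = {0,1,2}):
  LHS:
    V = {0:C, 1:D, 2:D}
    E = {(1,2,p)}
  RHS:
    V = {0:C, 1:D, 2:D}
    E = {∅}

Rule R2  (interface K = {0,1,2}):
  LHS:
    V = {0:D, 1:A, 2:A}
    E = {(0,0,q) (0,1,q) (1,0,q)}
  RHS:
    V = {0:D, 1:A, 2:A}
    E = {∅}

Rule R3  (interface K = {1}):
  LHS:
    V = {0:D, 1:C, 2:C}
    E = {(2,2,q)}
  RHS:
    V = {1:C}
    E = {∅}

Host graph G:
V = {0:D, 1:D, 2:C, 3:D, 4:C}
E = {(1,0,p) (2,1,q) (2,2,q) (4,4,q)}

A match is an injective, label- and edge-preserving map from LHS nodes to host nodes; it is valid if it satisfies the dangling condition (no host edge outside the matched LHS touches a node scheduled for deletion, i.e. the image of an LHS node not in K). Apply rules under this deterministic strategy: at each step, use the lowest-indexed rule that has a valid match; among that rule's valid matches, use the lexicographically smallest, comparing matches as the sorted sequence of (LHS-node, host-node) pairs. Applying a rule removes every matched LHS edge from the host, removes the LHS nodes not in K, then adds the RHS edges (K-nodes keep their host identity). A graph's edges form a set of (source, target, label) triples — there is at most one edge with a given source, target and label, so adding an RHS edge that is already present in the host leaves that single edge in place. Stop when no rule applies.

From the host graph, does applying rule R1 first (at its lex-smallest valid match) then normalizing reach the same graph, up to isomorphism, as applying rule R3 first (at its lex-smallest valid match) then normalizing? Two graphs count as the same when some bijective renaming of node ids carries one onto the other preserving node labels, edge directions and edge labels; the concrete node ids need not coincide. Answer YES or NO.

branch R1-first: apply at {0↦2, 1↦1, 2↦0} → |E|=3, then 1 more step(s) → NF |V|=3 |E|=2 V={1:D, 2:C, 3:D} E=2-q->1 2-q->2
branch R3-first: apply at {0↦3, 1↦2, 2↦4} → |E|=3, then 1 more step(s) → NF |V|=3 |E|=2 V={0:D, 1:D, 2:C} E=2-q->1 2-q->2
graphs isomorphic (equal up to label-preserving node renaming)

Answer: YES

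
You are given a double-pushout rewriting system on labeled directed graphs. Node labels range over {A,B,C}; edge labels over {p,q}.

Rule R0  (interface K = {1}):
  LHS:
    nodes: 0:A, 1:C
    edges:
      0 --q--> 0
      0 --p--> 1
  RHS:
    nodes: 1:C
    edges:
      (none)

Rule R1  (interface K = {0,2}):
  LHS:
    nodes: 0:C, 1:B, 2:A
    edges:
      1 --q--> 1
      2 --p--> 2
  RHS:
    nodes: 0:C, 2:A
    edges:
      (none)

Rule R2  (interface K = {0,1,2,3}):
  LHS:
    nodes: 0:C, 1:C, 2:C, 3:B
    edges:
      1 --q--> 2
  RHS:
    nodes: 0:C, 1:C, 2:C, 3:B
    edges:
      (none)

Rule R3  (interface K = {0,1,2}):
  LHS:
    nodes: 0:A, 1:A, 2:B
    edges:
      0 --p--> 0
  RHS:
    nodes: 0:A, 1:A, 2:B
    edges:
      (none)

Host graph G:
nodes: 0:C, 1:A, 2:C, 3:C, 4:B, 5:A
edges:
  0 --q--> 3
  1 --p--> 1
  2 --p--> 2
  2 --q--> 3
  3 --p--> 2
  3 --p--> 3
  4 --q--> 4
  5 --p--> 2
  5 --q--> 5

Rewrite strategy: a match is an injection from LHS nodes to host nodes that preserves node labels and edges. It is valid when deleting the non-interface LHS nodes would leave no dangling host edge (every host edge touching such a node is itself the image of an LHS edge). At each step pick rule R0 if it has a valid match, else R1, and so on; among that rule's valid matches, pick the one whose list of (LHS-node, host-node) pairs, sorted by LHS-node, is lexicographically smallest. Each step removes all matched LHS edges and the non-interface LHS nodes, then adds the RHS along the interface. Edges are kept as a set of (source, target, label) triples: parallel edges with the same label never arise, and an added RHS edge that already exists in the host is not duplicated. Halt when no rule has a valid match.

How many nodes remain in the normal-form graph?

initial: |V|=6 |E|=9  E = 0-q->3 1-p->1 2-p->2 2-q->3 3-p->2 3-p->3 4-q->4 5-p->2 5-q->5
step 1: apply R0 at {0↦5, 1↦2}  → |V|=5 |E|=7  E = 0-q->3 1-p->1 2-p->2 2-q->3 3-p->2 3-p->3 4-q->4
step 2: apply R1 at {0↦0, 1↦4, 2↦1}  → |V|=4 |E|=5  E = 0-q->3 2-p->2 2-q->3 3-p->2 3-p->3
final graph: no rule applies after step 2
NF nodes: {0:C, 1:A, 2:C, 3:C}

Answer: 4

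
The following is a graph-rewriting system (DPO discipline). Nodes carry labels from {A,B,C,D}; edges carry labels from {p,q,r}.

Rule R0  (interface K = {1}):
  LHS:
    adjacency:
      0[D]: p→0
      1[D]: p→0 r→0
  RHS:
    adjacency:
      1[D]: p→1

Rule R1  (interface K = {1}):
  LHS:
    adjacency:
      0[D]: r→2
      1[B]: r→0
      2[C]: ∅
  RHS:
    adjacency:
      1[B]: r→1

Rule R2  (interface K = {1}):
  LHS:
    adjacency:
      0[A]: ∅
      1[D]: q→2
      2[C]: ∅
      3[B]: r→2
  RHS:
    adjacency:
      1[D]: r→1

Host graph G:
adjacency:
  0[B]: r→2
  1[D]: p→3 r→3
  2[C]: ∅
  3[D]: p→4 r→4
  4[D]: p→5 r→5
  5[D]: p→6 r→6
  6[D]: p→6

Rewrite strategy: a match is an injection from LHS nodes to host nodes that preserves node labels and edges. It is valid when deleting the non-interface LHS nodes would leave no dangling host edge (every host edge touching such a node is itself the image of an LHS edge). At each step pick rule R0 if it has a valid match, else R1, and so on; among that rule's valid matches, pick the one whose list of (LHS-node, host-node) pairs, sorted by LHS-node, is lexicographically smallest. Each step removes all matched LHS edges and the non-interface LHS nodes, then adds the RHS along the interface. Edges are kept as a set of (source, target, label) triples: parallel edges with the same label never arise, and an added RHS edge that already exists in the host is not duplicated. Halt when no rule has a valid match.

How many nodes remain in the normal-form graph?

start.  V:7 E:10  edges: 0-r->2 1-p->3 1-r->3 3-p->4 3-r->4 4-p->5 4-r->5 5-p->6 5-r->6 6-p->6
1. fire R0 via {0↦6, 1↦5}  →  V:6 E:8  edges: 0-r->2 1-p->3 1-r->3 3-p->4 3-r->4 4-p->5 4-r->5 5-p->5
2. fire R0 via {0↦5, 1↦4}  →  V:5 E:6  edges: 0-r->2 1-p->3 1-r->3 3-p->4 3-r->4 4-p->4
3. fire R0 via {0↦4, 1↦3}  →  V:4 E:4  edges: 0-r->2 1-p->3 1-r->3 3-p->3
4. fire R0 via {0↦3, 1↦1}  →  V:3 E:2  edges: 0-r->2 1-p->1
normal form: no rule applies after step 4
NF nodes: {0:B, 1:D, 2:C}

Answer: 3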